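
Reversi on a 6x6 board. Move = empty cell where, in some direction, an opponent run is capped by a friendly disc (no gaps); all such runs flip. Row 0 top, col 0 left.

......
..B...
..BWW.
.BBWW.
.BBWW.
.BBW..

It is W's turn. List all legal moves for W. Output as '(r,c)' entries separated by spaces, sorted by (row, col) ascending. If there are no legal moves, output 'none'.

Answer: (0,1) (1,1) (2,0) (2,1) (3,0) (4,0) (5,0)

Derivation:
(0,1): flips 1 -> legal
(0,2): no bracket -> illegal
(0,3): no bracket -> illegal
(1,1): flips 1 -> legal
(1,3): no bracket -> illegal
(2,0): flips 2 -> legal
(2,1): flips 2 -> legal
(3,0): flips 2 -> legal
(4,0): flips 2 -> legal
(5,0): flips 4 -> legal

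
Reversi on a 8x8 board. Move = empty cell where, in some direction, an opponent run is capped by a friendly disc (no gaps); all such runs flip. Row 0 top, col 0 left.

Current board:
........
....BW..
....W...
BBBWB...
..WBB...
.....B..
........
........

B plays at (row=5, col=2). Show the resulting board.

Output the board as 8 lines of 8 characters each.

Place B at (5,2); scan 8 dirs for brackets.
Dir NW: first cell '.' (not opp) -> no flip
Dir N: opp run (4,2) capped by B -> flip
Dir NE: first cell 'B' (not opp) -> no flip
Dir W: first cell '.' (not opp) -> no flip
Dir E: first cell '.' (not opp) -> no flip
Dir SW: first cell '.' (not opp) -> no flip
Dir S: first cell '.' (not opp) -> no flip
Dir SE: first cell '.' (not opp) -> no flip
All flips: (4,2)

Answer: ........
....BW..
....W...
BBBWB...
..BBB...
..B..B..
........
........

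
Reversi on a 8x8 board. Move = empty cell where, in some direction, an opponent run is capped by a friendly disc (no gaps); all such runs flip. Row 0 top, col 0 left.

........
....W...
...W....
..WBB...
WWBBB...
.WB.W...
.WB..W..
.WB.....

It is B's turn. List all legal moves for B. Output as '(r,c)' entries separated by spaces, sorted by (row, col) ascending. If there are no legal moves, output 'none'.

Answer: (1,2) (1,3) (2,1) (2,2) (3,0) (3,1) (5,0) (6,0) (6,4) (7,0) (7,6)

Derivation:
(0,3): no bracket -> illegal
(0,4): no bracket -> illegal
(0,5): no bracket -> illegal
(1,2): flips 1 -> legal
(1,3): flips 1 -> legal
(1,5): no bracket -> illegal
(2,1): flips 1 -> legal
(2,2): flips 1 -> legal
(2,4): no bracket -> illegal
(2,5): no bracket -> illegal
(3,0): flips 1 -> legal
(3,1): flips 1 -> legal
(4,5): no bracket -> illegal
(5,0): flips 2 -> legal
(5,3): no bracket -> illegal
(5,5): no bracket -> illegal
(5,6): no bracket -> illegal
(6,0): flips 2 -> legal
(6,3): no bracket -> illegal
(6,4): flips 1 -> legal
(6,6): no bracket -> illegal
(7,0): flips 2 -> legal
(7,4): no bracket -> illegal
(7,5): no bracket -> illegal
(7,6): flips 2 -> legal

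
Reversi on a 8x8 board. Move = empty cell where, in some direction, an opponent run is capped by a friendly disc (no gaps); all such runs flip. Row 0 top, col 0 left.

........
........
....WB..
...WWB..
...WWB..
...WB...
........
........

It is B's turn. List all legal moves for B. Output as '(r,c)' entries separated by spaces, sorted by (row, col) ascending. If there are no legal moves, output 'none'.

Answer: (1,3) (1,4) (2,3) (3,2) (4,2) (5,2) (6,2)

Derivation:
(1,3): flips 1 -> legal
(1,4): flips 3 -> legal
(1,5): no bracket -> illegal
(2,2): no bracket -> illegal
(2,3): flips 2 -> legal
(3,2): flips 3 -> legal
(4,2): flips 2 -> legal
(5,2): flips 3 -> legal
(5,5): no bracket -> illegal
(6,2): flips 2 -> legal
(6,3): no bracket -> illegal
(6,4): no bracket -> illegal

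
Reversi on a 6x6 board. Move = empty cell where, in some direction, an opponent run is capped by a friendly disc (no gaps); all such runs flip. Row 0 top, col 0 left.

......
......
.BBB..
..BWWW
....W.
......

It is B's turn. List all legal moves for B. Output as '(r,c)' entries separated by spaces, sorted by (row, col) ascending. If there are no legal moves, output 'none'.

(2,4): no bracket -> illegal
(2,5): no bracket -> illegal
(4,2): no bracket -> illegal
(4,3): flips 1 -> legal
(4,5): flips 1 -> legal
(5,3): no bracket -> illegal
(5,4): no bracket -> illegal
(5,5): flips 2 -> legal

Answer: (4,3) (4,5) (5,5)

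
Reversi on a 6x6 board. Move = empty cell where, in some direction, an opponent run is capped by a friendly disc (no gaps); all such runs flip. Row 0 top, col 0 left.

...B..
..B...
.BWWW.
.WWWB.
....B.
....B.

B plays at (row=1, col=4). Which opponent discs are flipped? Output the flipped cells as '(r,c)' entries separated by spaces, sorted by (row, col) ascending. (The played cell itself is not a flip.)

Answer: (2,4)

Derivation:
Dir NW: first cell 'B' (not opp) -> no flip
Dir N: first cell '.' (not opp) -> no flip
Dir NE: first cell '.' (not opp) -> no flip
Dir W: first cell '.' (not opp) -> no flip
Dir E: first cell '.' (not opp) -> no flip
Dir SW: opp run (2,3) (3,2), next='.' -> no flip
Dir S: opp run (2,4) capped by B -> flip
Dir SE: first cell '.' (not opp) -> no flip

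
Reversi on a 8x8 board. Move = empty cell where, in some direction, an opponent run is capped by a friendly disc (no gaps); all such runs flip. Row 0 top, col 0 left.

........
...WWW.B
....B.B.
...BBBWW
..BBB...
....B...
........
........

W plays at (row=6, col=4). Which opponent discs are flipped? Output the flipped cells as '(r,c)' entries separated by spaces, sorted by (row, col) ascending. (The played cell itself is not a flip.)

Answer: (2,4) (3,4) (4,4) (5,4)

Derivation:
Dir NW: first cell '.' (not opp) -> no flip
Dir N: opp run (5,4) (4,4) (3,4) (2,4) capped by W -> flip
Dir NE: first cell '.' (not opp) -> no flip
Dir W: first cell '.' (not opp) -> no flip
Dir E: first cell '.' (not opp) -> no flip
Dir SW: first cell '.' (not opp) -> no flip
Dir S: first cell '.' (not opp) -> no flip
Dir SE: first cell '.' (not opp) -> no flip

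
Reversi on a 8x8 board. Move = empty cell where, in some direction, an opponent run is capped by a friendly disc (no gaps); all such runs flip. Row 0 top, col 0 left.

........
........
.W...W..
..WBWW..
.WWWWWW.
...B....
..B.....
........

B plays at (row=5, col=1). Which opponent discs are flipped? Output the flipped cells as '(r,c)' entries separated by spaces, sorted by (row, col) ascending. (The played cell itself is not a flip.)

Answer: (4,2)

Derivation:
Dir NW: first cell '.' (not opp) -> no flip
Dir N: opp run (4,1), next='.' -> no flip
Dir NE: opp run (4,2) capped by B -> flip
Dir W: first cell '.' (not opp) -> no flip
Dir E: first cell '.' (not opp) -> no flip
Dir SW: first cell '.' (not opp) -> no flip
Dir S: first cell '.' (not opp) -> no flip
Dir SE: first cell 'B' (not opp) -> no flip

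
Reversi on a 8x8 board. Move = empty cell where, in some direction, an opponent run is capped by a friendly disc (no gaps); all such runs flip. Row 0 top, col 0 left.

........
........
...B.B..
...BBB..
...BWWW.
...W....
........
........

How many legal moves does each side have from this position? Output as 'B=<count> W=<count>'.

-- B to move --
(3,6): no bracket -> illegal
(3,7): no bracket -> illegal
(4,2): no bracket -> illegal
(4,7): flips 3 -> legal
(5,2): no bracket -> illegal
(5,4): flips 1 -> legal
(5,5): flips 2 -> legal
(5,6): flips 1 -> legal
(5,7): flips 1 -> legal
(6,2): flips 2 -> legal
(6,3): flips 1 -> legal
(6,4): no bracket -> illegal
B mobility = 7
-- W to move --
(1,2): flips 2 -> legal
(1,3): flips 3 -> legal
(1,4): no bracket -> illegal
(1,5): flips 2 -> legal
(1,6): no bracket -> illegal
(2,2): flips 1 -> legal
(2,4): flips 2 -> legal
(2,6): flips 1 -> legal
(3,2): no bracket -> illegal
(3,6): no bracket -> illegal
(4,2): flips 1 -> legal
(5,2): no bracket -> illegal
(5,4): no bracket -> illegal
W mobility = 7

Answer: B=7 W=7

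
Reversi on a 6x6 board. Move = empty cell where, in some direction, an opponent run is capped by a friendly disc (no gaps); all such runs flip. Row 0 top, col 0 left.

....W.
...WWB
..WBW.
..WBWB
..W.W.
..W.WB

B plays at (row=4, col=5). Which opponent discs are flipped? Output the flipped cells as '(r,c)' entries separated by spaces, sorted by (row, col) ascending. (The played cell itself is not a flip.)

Answer: (3,4)

Derivation:
Dir NW: opp run (3,4) capped by B -> flip
Dir N: first cell 'B' (not opp) -> no flip
Dir NE: edge -> no flip
Dir W: opp run (4,4), next='.' -> no flip
Dir E: edge -> no flip
Dir SW: opp run (5,4), next=edge -> no flip
Dir S: first cell 'B' (not opp) -> no flip
Dir SE: edge -> no flip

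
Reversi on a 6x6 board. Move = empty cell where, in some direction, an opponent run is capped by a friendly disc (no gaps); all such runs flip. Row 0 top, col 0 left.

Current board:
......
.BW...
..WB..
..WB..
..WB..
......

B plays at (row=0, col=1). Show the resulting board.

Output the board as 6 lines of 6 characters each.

Place B at (0,1); scan 8 dirs for brackets.
Dir NW: edge -> no flip
Dir N: edge -> no flip
Dir NE: edge -> no flip
Dir W: first cell '.' (not opp) -> no flip
Dir E: first cell '.' (not opp) -> no flip
Dir SW: first cell '.' (not opp) -> no flip
Dir S: first cell 'B' (not opp) -> no flip
Dir SE: opp run (1,2) capped by B -> flip
All flips: (1,2)

Answer: .B....
.BB...
..WB..
..WB..
..WB..
......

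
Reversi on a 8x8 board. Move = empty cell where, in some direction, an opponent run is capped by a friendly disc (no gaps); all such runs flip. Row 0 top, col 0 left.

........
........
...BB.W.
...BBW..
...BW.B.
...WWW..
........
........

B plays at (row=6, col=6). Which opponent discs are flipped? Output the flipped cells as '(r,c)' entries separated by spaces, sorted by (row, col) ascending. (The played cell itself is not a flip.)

Dir NW: opp run (5,5) (4,4) capped by B -> flip
Dir N: first cell '.' (not opp) -> no flip
Dir NE: first cell '.' (not opp) -> no flip
Dir W: first cell '.' (not opp) -> no flip
Dir E: first cell '.' (not opp) -> no flip
Dir SW: first cell '.' (not opp) -> no flip
Dir S: first cell '.' (not opp) -> no flip
Dir SE: first cell '.' (not opp) -> no flip

Answer: (4,4) (5,5)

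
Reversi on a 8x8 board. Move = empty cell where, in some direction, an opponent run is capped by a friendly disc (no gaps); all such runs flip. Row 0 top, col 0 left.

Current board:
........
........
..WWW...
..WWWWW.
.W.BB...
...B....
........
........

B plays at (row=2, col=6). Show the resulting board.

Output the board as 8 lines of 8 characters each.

Answer: ........
........
..WWW.B.
..WWWBW.
.W.BB...
...B....
........
........

Derivation:
Place B at (2,6); scan 8 dirs for brackets.
Dir NW: first cell '.' (not opp) -> no flip
Dir N: first cell '.' (not opp) -> no flip
Dir NE: first cell '.' (not opp) -> no flip
Dir W: first cell '.' (not opp) -> no flip
Dir E: first cell '.' (not opp) -> no flip
Dir SW: opp run (3,5) capped by B -> flip
Dir S: opp run (3,6), next='.' -> no flip
Dir SE: first cell '.' (not opp) -> no flip
All flips: (3,5)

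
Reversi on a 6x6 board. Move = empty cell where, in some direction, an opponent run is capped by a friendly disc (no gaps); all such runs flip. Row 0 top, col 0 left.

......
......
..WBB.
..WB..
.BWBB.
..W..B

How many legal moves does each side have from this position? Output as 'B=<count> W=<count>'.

Answer: B=4 W=9

Derivation:
-- B to move --
(1,1): flips 1 -> legal
(1,2): no bracket -> illegal
(1,3): no bracket -> illegal
(2,1): flips 2 -> legal
(3,1): flips 1 -> legal
(5,1): flips 1 -> legal
(5,3): no bracket -> illegal
B mobility = 4
-- W to move --
(1,2): no bracket -> illegal
(1,3): no bracket -> illegal
(1,4): flips 1 -> legal
(1,5): flips 2 -> legal
(2,5): flips 2 -> legal
(3,0): flips 1 -> legal
(3,1): no bracket -> illegal
(3,4): flips 2 -> legal
(3,5): no bracket -> illegal
(4,0): flips 1 -> legal
(4,5): flips 2 -> legal
(5,0): flips 1 -> legal
(5,1): no bracket -> illegal
(5,3): no bracket -> illegal
(5,4): flips 1 -> legal
W mobility = 9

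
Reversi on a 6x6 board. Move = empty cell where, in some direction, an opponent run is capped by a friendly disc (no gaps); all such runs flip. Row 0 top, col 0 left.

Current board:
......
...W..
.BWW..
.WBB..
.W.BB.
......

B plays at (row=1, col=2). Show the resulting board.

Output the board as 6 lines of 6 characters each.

Place B at (1,2); scan 8 dirs for brackets.
Dir NW: first cell '.' (not opp) -> no flip
Dir N: first cell '.' (not opp) -> no flip
Dir NE: first cell '.' (not opp) -> no flip
Dir W: first cell '.' (not opp) -> no flip
Dir E: opp run (1,3), next='.' -> no flip
Dir SW: first cell 'B' (not opp) -> no flip
Dir S: opp run (2,2) capped by B -> flip
Dir SE: opp run (2,3), next='.' -> no flip
All flips: (2,2)

Answer: ......
..BW..
.BBW..
.WBB..
.W.BB.
......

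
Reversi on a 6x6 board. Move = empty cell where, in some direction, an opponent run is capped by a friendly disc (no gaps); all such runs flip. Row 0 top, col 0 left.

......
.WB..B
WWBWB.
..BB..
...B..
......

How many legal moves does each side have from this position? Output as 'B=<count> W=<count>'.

Answer: B=6 W=8

Derivation:
-- B to move --
(0,0): flips 1 -> legal
(0,1): no bracket -> illegal
(0,2): no bracket -> illegal
(1,0): flips 2 -> legal
(1,3): flips 1 -> legal
(1,4): flips 1 -> legal
(3,0): flips 1 -> legal
(3,1): no bracket -> illegal
(3,4): flips 1 -> legal
B mobility = 6
-- W to move --
(0,1): flips 1 -> legal
(0,2): no bracket -> illegal
(0,3): flips 1 -> legal
(0,4): no bracket -> illegal
(0,5): no bracket -> illegal
(1,3): flips 1 -> legal
(1,4): no bracket -> illegal
(2,5): flips 1 -> legal
(3,1): no bracket -> illegal
(3,4): no bracket -> illegal
(3,5): no bracket -> illegal
(4,1): flips 1 -> legal
(4,2): no bracket -> illegal
(4,4): flips 2 -> legal
(5,2): no bracket -> illegal
(5,3): flips 2 -> legal
(5,4): flips 2 -> legal
W mobility = 8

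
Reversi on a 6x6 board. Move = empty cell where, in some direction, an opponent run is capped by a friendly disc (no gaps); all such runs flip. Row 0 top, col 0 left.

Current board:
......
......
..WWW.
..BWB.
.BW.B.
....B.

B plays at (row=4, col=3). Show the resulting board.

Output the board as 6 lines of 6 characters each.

Place B at (4,3); scan 8 dirs for brackets.
Dir NW: first cell 'B' (not opp) -> no flip
Dir N: opp run (3,3) (2,3), next='.' -> no flip
Dir NE: first cell 'B' (not opp) -> no flip
Dir W: opp run (4,2) capped by B -> flip
Dir E: first cell 'B' (not opp) -> no flip
Dir SW: first cell '.' (not opp) -> no flip
Dir S: first cell '.' (not opp) -> no flip
Dir SE: first cell 'B' (not opp) -> no flip
All flips: (4,2)

Answer: ......
......
..WWW.
..BWB.
.BBBB.
....B.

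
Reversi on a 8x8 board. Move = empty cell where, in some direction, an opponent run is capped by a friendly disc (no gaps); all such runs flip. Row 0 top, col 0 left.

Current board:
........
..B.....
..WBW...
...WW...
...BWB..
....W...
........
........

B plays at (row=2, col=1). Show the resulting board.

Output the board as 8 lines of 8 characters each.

Answer: ........
..B.....
.BBBW...
...WW...
...BWB..
....W...
........
........

Derivation:
Place B at (2,1); scan 8 dirs for brackets.
Dir NW: first cell '.' (not opp) -> no flip
Dir N: first cell '.' (not opp) -> no flip
Dir NE: first cell 'B' (not opp) -> no flip
Dir W: first cell '.' (not opp) -> no flip
Dir E: opp run (2,2) capped by B -> flip
Dir SW: first cell '.' (not opp) -> no flip
Dir S: first cell '.' (not opp) -> no flip
Dir SE: first cell '.' (not opp) -> no flip
All flips: (2,2)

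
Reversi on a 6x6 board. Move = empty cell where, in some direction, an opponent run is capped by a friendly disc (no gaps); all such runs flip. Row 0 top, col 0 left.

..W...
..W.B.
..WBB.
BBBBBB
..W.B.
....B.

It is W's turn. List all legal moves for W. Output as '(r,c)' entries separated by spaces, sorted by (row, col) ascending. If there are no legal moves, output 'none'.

(0,3): no bracket -> illegal
(0,4): no bracket -> illegal
(0,5): no bracket -> illegal
(1,3): no bracket -> illegal
(1,5): flips 2 -> legal
(2,0): flips 1 -> legal
(2,1): no bracket -> illegal
(2,5): flips 2 -> legal
(4,0): flips 1 -> legal
(4,1): no bracket -> illegal
(4,3): no bracket -> illegal
(4,5): flips 2 -> legal
(5,3): no bracket -> illegal
(5,5): flips 2 -> legal

Answer: (1,5) (2,0) (2,5) (4,0) (4,5) (5,5)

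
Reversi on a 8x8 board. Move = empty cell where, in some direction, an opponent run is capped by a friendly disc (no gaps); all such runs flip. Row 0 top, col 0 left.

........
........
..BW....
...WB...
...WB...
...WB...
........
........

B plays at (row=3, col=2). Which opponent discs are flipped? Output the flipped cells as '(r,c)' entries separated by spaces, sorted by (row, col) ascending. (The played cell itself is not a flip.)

Dir NW: first cell '.' (not opp) -> no flip
Dir N: first cell 'B' (not opp) -> no flip
Dir NE: opp run (2,3), next='.' -> no flip
Dir W: first cell '.' (not opp) -> no flip
Dir E: opp run (3,3) capped by B -> flip
Dir SW: first cell '.' (not opp) -> no flip
Dir S: first cell '.' (not opp) -> no flip
Dir SE: opp run (4,3) capped by B -> flip

Answer: (3,3) (4,3)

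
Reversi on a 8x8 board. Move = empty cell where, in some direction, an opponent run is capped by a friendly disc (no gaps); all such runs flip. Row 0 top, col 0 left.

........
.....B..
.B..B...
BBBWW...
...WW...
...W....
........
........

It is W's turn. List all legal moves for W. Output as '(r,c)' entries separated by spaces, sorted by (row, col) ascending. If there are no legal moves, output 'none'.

(0,4): no bracket -> illegal
(0,5): no bracket -> illegal
(0,6): flips 2 -> legal
(1,0): flips 2 -> legal
(1,1): no bracket -> illegal
(1,2): no bracket -> illegal
(1,3): no bracket -> illegal
(1,4): flips 1 -> legal
(1,6): no bracket -> illegal
(2,0): no bracket -> illegal
(2,2): no bracket -> illegal
(2,3): no bracket -> illegal
(2,5): no bracket -> illegal
(2,6): no bracket -> illegal
(3,5): no bracket -> illegal
(4,0): no bracket -> illegal
(4,1): no bracket -> illegal
(4,2): no bracket -> illegal

Answer: (0,6) (1,0) (1,4)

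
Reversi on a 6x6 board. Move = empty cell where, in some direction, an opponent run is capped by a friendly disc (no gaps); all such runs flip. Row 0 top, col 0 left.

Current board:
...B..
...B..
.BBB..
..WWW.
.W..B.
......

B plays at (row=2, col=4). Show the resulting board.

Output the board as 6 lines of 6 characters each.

Place B at (2,4); scan 8 dirs for brackets.
Dir NW: first cell 'B' (not opp) -> no flip
Dir N: first cell '.' (not opp) -> no flip
Dir NE: first cell '.' (not opp) -> no flip
Dir W: first cell 'B' (not opp) -> no flip
Dir E: first cell '.' (not opp) -> no flip
Dir SW: opp run (3,3), next='.' -> no flip
Dir S: opp run (3,4) capped by B -> flip
Dir SE: first cell '.' (not opp) -> no flip
All flips: (3,4)

Answer: ...B..
...B..
.BBBB.
..WWB.
.W..B.
......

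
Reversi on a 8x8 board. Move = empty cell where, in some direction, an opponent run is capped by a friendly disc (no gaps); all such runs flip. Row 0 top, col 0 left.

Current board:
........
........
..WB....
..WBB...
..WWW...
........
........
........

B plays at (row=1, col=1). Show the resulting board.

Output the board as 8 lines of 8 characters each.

Place B at (1,1); scan 8 dirs for brackets.
Dir NW: first cell '.' (not opp) -> no flip
Dir N: first cell '.' (not opp) -> no flip
Dir NE: first cell '.' (not opp) -> no flip
Dir W: first cell '.' (not opp) -> no flip
Dir E: first cell '.' (not opp) -> no flip
Dir SW: first cell '.' (not opp) -> no flip
Dir S: first cell '.' (not opp) -> no flip
Dir SE: opp run (2,2) capped by B -> flip
All flips: (2,2)

Answer: ........
.B......
..BB....
..WBB...
..WWW...
........
........
........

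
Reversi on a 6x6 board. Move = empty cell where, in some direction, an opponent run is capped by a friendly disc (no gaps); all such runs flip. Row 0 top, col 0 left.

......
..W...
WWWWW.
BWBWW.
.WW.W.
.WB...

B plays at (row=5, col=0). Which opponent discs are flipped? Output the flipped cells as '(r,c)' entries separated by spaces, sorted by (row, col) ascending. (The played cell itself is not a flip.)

Answer: (4,1) (5,1)

Derivation:
Dir NW: edge -> no flip
Dir N: first cell '.' (not opp) -> no flip
Dir NE: opp run (4,1) capped by B -> flip
Dir W: edge -> no flip
Dir E: opp run (5,1) capped by B -> flip
Dir SW: edge -> no flip
Dir S: edge -> no flip
Dir SE: edge -> no flip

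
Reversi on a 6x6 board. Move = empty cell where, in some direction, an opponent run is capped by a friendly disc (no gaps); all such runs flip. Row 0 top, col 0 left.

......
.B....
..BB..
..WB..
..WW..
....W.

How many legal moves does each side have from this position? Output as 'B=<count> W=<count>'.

-- B to move --
(2,1): no bracket -> illegal
(3,1): flips 1 -> legal
(3,4): no bracket -> illegal
(4,1): flips 1 -> legal
(4,4): no bracket -> illegal
(4,5): no bracket -> illegal
(5,1): flips 1 -> legal
(5,2): flips 2 -> legal
(5,3): flips 1 -> legal
(5,5): no bracket -> illegal
B mobility = 5
-- W to move --
(0,0): no bracket -> illegal
(0,1): no bracket -> illegal
(0,2): no bracket -> illegal
(1,0): no bracket -> illegal
(1,2): flips 1 -> legal
(1,3): flips 2 -> legal
(1,4): flips 1 -> legal
(2,0): no bracket -> illegal
(2,1): no bracket -> illegal
(2,4): flips 1 -> legal
(3,1): no bracket -> illegal
(3,4): flips 1 -> legal
(4,4): no bracket -> illegal
W mobility = 5

Answer: B=5 W=5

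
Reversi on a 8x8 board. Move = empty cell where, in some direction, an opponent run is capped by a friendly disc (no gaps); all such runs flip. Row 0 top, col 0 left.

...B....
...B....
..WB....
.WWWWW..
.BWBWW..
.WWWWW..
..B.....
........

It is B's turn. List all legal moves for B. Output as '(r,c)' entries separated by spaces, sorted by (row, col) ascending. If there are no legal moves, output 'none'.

(1,1): no bracket -> illegal
(1,2): flips 4 -> legal
(2,0): no bracket -> illegal
(2,1): flips 3 -> legal
(2,4): no bracket -> illegal
(2,5): flips 1 -> legal
(2,6): flips 3 -> legal
(3,0): no bracket -> illegal
(3,6): no bracket -> illegal
(4,0): flips 3 -> legal
(4,6): flips 2 -> legal
(5,0): no bracket -> illegal
(5,6): flips 2 -> legal
(6,0): no bracket -> illegal
(6,1): flips 2 -> legal
(6,3): flips 2 -> legal
(6,4): no bracket -> illegal
(6,5): flips 1 -> legal
(6,6): no bracket -> illegal

Answer: (1,2) (2,1) (2,5) (2,6) (4,0) (4,6) (5,6) (6,1) (6,3) (6,5)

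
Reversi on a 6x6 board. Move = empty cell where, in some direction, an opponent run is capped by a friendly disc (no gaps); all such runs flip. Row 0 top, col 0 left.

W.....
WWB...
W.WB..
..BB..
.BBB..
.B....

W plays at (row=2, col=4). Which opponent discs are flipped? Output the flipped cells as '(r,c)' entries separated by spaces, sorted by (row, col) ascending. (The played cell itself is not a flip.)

Answer: (2,3)

Derivation:
Dir NW: first cell '.' (not opp) -> no flip
Dir N: first cell '.' (not opp) -> no flip
Dir NE: first cell '.' (not opp) -> no flip
Dir W: opp run (2,3) capped by W -> flip
Dir E: first cell '.' (not opp) -> no flip
Dir SW: opp run (3,3) (4,2) (5,1), next=edge -> no flip
Dir S: first cell '.' (not opp) -> no flip
Dir SE: first cell '.' (not opp) -> no flip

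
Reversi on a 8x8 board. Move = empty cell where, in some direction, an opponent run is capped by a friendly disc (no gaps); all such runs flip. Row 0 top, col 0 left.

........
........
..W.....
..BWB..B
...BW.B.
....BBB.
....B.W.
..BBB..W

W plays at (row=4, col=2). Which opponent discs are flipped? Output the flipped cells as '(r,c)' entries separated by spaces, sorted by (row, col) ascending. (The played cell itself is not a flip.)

Dir NW: first cell '.' (not opp) -> no flip
Dir N: opp run (3,2) capped by W -> flip
Dir NE: first cell 'W' (not opp) -> no flip
Dir W: first cell '.' (not opp) -> no flip
Dir E: opp run (4,3) capped by W -> flip
Dir SW: first cell '.' (not opp) -> no flip
Dir S: first cell '.' (not opp) -> no flip
Dir SE: first cell '.' (not opp) -> no flip

Answer: (3,2) (4,3)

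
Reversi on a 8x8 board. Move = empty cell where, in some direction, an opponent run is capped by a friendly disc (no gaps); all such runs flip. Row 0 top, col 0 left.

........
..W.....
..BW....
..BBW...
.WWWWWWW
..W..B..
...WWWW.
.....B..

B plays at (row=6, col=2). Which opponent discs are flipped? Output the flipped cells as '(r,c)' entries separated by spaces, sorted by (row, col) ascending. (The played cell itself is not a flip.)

Dir NW: first cell '.' (not opp) -> no flip
Dir N: opp run (5,2) (4,2) capped by B -> flip
Dir NE: first cell '.' (not opp) -> no flip
Dir W: first cell '.' (not opp) -> no flip
Dir E: opp run (6,3) (6,4) (6,5) (6,6), next='.' -> no flip
Dir SW: first cell '.' (not opp) -> no flip
Dir S: first cell '.' (not opp) -> no flip
Dir SE: first cell '.' (not opp) -> no flip

Answer: (4,2) (5,2)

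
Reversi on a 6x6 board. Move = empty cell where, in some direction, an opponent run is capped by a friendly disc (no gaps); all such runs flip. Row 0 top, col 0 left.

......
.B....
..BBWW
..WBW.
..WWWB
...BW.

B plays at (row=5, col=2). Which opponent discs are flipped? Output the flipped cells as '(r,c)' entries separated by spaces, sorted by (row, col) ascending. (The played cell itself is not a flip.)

Answer: (3,2) (4,2)

Derivation:
Dir NW: first cell '.' (not opp) -> no flip
Dir N: opp run (4,2) (3,2) capped by B -> flip
Dir NE: opp run (4,3) (3,4) (2,5), next=edge -> no flip
Dir W: first cell '.' (not opp) -> no flip
Dir E: first cell 'B' (not opp) -> no flip
Dir SW: edge -> no flip
Dir S: edge -> no flip
Dir SE: edge -> no flip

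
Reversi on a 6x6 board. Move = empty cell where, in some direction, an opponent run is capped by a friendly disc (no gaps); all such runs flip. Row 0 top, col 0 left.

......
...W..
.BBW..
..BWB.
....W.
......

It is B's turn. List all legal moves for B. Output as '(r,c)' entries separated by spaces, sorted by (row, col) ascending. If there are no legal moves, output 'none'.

Answer: (0,4) (1,2) (1,4) (2,4) (5,4) (5,5)

Derivation:
(0,2): no bracket -> illegal
(0,3): no bracket -> illegal
(0,4): flips 1 -> legal
(1,2): flips 1 -> legal
(1,4): flips 1 -> legal
(2,4): flips 1 -> legal
(3,5): no bracket -> illegal
(4,2): no bracket -> illegal
(4,3): no bracket -> illegal
(4,5): no bracket -> illegal
(5,3): no bracket -> illegal
(5,4): flips 1 -> legal
(5,5): flips 2 -> legal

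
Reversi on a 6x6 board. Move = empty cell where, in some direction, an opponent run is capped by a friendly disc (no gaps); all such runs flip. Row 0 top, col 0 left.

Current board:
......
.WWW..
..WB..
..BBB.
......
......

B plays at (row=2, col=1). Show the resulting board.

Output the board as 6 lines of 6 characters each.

Answer: ......
.WWW..
.BBB..
..BBB.
......
......

Derivation:
Place B at (2,1); scan 8 dirs for brackets.
Dir NW: first cell '.' (not opp) -> no flip
Dir N: opp run (1,1), next='.' -> no flip
Dir NE: opp run (1,2), next='.' -> no flip
Dir W: first cell '.' (not opp) -> no flip
Dir E: opp run (2,2) capped by B -> flip
Dir SW: first cell '.' (not opp) -> no flip
Dir S: first cell '.' (not opp) -> no flip
Dir SE: first cell 'B' (not opp) -> no flip
All flips: (2,2)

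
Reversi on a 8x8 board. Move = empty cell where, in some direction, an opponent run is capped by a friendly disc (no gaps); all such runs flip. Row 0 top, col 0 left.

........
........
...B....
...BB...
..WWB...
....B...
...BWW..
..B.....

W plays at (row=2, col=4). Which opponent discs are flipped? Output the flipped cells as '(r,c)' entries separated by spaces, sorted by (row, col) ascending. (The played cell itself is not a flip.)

Dir NW: first cell '.' (not opp) -> no flip
Dir N: first cell '.' (not opp) -> no flip
Dir NE: first cell '.' (not opp) -> no flip
Dir W: opp run (2,3), next='.' -> no flip
Dir E: first cell '.' (not opp) -> no flip
Dir SW: opp run (3,3) capped by W -> flip
Dir S: opp run (3,4) (4,4) (5,4) capped by W -> flip
Dir SE: first cell '.' (not opp) -> no flip

Answer: (3,3) (3,4) (4,4) (5,4)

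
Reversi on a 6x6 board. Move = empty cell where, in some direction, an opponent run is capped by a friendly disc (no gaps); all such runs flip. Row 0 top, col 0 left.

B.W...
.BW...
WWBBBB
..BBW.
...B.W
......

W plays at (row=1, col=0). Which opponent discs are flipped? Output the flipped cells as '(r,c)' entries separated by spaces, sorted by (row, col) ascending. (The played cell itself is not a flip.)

Answer: (1,1)

Derivation:
Dir NW: edge -> no flip
Dir N: opp run (0,0), next=edge -> no flip
Dir NE: first cell '.' (not opp) -> no flip
Dir W: edge -> no flip
Dir E: opp run (1,1) capped by W -> flip
Dir SW: edge -> no flip
Dir S: first cell 'W' (not opp) -> no flip
Dir SE: first cell 'W' (not opp) -> no flip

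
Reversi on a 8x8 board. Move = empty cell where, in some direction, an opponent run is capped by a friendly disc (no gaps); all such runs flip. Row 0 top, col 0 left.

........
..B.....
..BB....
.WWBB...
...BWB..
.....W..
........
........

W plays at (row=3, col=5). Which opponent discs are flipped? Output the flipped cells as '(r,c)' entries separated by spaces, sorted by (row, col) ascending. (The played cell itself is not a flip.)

Answer: (3,3) (3,4) (4,5)

Derivation:
Dir NW: first cell '.' (not opp) -> no flip
Dir N: first cell '.' (not opp) -> no flip
Dir NE: first cell '.' (not opp) -> no flip
Dir W: opp run (3,4) (3,3) capped by W -> flip
Dir E: first cell '.' (not opp) -> no flip
Dir SW: first cell 'W' (not opp) -> no flip
Dir S: opp run (4,5) capped by W -> flip
Dir SE: first cell '.' (not opp) -> no flip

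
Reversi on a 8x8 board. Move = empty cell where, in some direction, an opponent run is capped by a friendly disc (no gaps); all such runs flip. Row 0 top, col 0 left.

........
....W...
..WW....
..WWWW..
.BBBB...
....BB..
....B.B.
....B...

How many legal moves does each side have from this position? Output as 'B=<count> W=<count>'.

-- B to move --
(0,3): no bracket -> illegal
(0,4): no bracket -> illegal
(0,5): flips 3 -> legal
(1,1): flips 2 -> legal
(1,2): flips 2 -> legal
(1,3): flips 2 -> legal
(1,5): no bracket -> illegal
(2,1): flips 1 -> legal
(2,4): flips 2 -> legal
(2,5): flips 1 -> legal
(2,6): flips 1 -> legal
(3,1): no bracket -> illegal
(3,6): no bracket -> illegal
(4,5): no bracket -> illegal
(4,6): no bracket -> illegal
B mobility = 8
-- W to move --
(3,0): no bracket -> illegal
(3,1): no bracket -> illegal
(4,0): no bracket -> illegal
(4,5): no bracket -> illegal
(4,6): no bracket -> illegal
(5,0): flips 1 -> legal
(5,1): flips 1 -> legal
(5,2): flips 2 -> legal
(5,3): flips 2 -> legal
(5,6): no bracket -> illegal
(5,7): no bracket -> illegal
(6,3): no bracket -> illegal
(6,5): flips 2 -> legal
(6,7): no bracket -> illegal
(7,3): no bracket -> illegal
(7,5): no bracket -> illegal
(7,6): no bracket -> illegal
(7,7): flips 3 -> legal
W mobility = 6

Answer: B=8 W=6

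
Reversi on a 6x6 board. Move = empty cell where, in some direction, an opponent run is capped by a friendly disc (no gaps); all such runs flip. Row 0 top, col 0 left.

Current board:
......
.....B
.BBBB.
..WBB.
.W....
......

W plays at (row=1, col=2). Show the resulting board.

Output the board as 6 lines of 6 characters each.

Place W at (1,2); scan 8 dirs for brackets.
Dir NW: first cell '.' (not opp) -> no flip
Dir N: first cell '.' (not opp) -> no flip
Dir NE: first cell '.' (not opp) -> no flip
Dir W: first cell '.' (not opp) -> no flip
Dir E: first cell '.' (not opp) -> no flip
Dir SW: opp run (2,1), next='.' -> no flip
Dir S: opp run (2,2) capped by W -> flip
Dir SE: opp run (2,3) (3,4), next='.' -> no flip
All flips: (2,2)

Answer: ......
..W..B
.BWBB.
..WBB.
.W....
......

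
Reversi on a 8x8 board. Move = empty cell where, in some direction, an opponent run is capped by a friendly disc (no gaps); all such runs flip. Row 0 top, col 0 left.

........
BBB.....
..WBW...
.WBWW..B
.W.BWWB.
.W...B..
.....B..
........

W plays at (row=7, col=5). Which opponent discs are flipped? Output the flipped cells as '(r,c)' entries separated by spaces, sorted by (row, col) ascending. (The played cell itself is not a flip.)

Dir NW: first cell '.' (not opp) -> no flip
Dir N: opp run (6,5) (5,5) capped by W -> flip
Dir NE: first cell '.' (not opp) -> no flip
Dir W: first cell '.' (not opp) -> no flip
Dir E: first cell '.' (not opp) -> no flip
Dir SW: edge -> no flip
Dir S: edge -> no flip
Dir SE: edge -> no flip

Answer: (5,5) (6,5)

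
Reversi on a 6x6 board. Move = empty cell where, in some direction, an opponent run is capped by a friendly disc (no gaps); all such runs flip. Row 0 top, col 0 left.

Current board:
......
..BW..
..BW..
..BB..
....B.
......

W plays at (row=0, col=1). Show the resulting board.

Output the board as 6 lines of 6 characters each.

Place W at (0,1); scan 8 dirs for brackets.
Dir NW: edge -> no flip
Dir N: edge -> no flip
Dir NE: edge -> no flip
Dir W: first cell '.' (not opp) -> no flip
Dir E: first cell '.' (not opp) -> no flip
Dir SW: first cell '.' (not opp) -> no flip
Dir S: first cell '.' (not opp) -> no flip
Dir SE: opp run (1,2) capped by W -> flip
All flips: (1,2)

Answer: .W....
..WW..
..BW..
..BB..
....B.
......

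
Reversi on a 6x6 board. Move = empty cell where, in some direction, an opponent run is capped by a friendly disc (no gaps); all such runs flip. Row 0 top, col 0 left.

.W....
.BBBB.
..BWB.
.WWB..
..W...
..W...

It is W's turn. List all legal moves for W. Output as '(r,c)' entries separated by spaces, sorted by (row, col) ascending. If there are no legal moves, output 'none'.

(0,0): no bracket -> illegal
(0,2): flips 2 -> legal
(0,3): flips 1 -> legal
(0,4): flips 2 -> legal
(0,5): flips 1 -> legal
(1,0): no bracket -> illegal
(1,5): flips 2 -> legal
(2,0): no bracket -> illegal
(2,1): flips 2 -> legal
(2,5): flips 1 -> legal
(3,4): flips 1 -> legal
(3,5): no bracket -> illegal
(4,3): flips 1 -> legal
(4,4): no bracket -> illegal

Answer: (0,2) (0,3) (0,4) (0,5) (1,5) (2,1) (2,5) (3,4) (4,3)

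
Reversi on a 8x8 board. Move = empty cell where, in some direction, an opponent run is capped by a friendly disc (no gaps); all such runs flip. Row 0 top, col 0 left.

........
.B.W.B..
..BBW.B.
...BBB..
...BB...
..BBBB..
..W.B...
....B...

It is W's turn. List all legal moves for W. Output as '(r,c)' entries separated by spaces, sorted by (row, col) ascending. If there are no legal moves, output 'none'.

(0,0): no bracket -> illegal
(0,1): no bracket -> illegal
(0,2): no bracket -> illegal
(0,4): no bracket -> illegal
(0,5): no bracket -> illegal
(0,6): flips 1 -> legal
(1,0): no bracket -> illegal
(1,2): no bracket -> illegal
(1,4): no bracket -> illegal
(1,6): no bracket -> illegal
(1,7): flips 4 -> legal
(2,0): no bracket -> illegal
(2,1): flips 2 -> legal
(2,5): no bracket -> illegal
(2,7): no bracket -> illegal
(3,1): flips 1 -> legal
(3,2): no bracket -> illegal
(3,6): no bracket -> illegal
(3,7): no bracket -> illegal
(4,1): no bracket -> illegal
(4,2): flips 2 -> legal
(4,5): no bracket -> illegal
(4,6): flips 1 -> legal
(5,1): no bracket -> illegal
(5,6): no bracket -> illegal
(6,1): no bracket -> illegal
(6,3): flips 4 -> legal
(6,5): no bracket -> illegal
(6,6): no bracket -> illegal
(7,3): no bracket -> illegal
(7,5): no bracket -> illegal

Answer: (0,6) (1,7) (2,1) (3,1) (4,2) (4,6) (6,3)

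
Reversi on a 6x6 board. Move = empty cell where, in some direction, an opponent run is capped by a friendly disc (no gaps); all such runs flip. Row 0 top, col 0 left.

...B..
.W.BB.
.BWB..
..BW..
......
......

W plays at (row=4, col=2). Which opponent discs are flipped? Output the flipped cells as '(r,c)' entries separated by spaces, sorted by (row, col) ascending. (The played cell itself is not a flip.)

Answer: (3,2)

Derivation:
Dir NW: first cell '.' (not opp) -> no flip
Dir N: opp run (3,2) capped by W -> flip
Dir NE: first cell 'W' (not opp) -> no flip
Dir W: first cell '.' (not opp) -> no flip
Dir E: first cell '.' (not opp) -> no flip
Dir SW: first cell '.' (not opp) -> no flip
Dir S: first cell '.' (not opp) -> no flip
Dir SE: first cell '.' (not opp) -> no flip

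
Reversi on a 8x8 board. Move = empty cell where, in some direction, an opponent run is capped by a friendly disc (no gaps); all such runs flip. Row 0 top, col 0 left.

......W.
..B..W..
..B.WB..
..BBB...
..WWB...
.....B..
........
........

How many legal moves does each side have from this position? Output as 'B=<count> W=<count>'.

Answer: B=8 W=8

Derivation:
-- B to move --
(0,4): no bracket -> illegal
(0,5): flips 1 -> legal
(0,7): no bracket -> illegal
(1,3): no bracket -> illegal
(1,4): flips 1 -> legal
(1,6): no bracket -> illegal
(1,7): no bracket -> illegal
(2,3): flips 1 -> legal
(2,6): no bracket -> illegal
(3,1): no bracket -> illegal
(3,5): no bracket -> illegal
(4,1): flips 2 -> legal
(5,1): flips 1 -> legal
(5,2): flips 2 -> legal
(5,3): flips 1 -> legal
(5,4): flips 1 -> legal
B mobility = 8
-- W to move --
(0,1): no bracket -> illegal
(0,2): flips 3 -> legal
(0,3): no bracket -> illegal
(1,1): no bracket -> illegal
(1,3): no bracket -> illegal
(1,4): no bracket -> illegal
(1,6): flips 2 -> legal
(2,1): flips 1 -> legal
(2,3): flips 1 -> legal
(2,6): flips 1 -> legal
(3,1): no bracket -> illegal
(3,5): flips 1 -> legal
(3,6): no bracket -> illegal
(4,1): no bracket -> illegal
(4,5): flips 1 -> legal
(4,6): no bracket -> illegal
(5,3): no bracket -> illegal
(5,4): flips 2 -> legal
(5,6): no bracket -> illegal
(6,4): no bracket -> illegal
(6,5): no bracket -> illegal
(6,6): no bracket -> illegal
W mobility = 8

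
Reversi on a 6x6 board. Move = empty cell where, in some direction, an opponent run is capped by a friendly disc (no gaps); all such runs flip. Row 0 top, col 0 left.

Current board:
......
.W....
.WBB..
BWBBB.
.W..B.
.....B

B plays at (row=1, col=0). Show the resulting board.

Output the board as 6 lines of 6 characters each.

Answer: ......
BW....
.BBB..
BWBBB.
.W..B.
.....B

Derivation:
Place B at (1,0); scan 8 dirs for brackets.
Dir NW: edge -> no flip
Dir N: first cell '.' (not opp) -> no flip
Dir NE: first cell '.' (not opp) -> no flip
Dir W: edge -> no flip
Dir E: opp run (1,1), next='.' -> no flip
Dir SW: edge -> no flip
Dir S: first cell '.' (not opp) -> no flip
Dir SE: opp run (2,1) capped by B -> flip
All flips: (2,1)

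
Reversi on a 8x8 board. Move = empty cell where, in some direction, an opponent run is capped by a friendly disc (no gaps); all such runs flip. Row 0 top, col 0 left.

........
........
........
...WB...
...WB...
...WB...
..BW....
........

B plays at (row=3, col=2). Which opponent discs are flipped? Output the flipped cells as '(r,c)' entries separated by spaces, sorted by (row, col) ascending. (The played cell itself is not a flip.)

Answer: (3,3) (4,3)

Derivation:
Dir NW: first cell '.' (not opp) -> no flip
Dir N: first cell '.' (not opp) -> no flip
Dir NE: first cell '.' (not opp) -> no flip
Dir W: first cell '.' (not opp) -> no flip
Dir E: opp run (3,3) capped by B -> flip
Dir SW: first cell '.' (not opp) -> no flip
Dir S: first cell '.' (not opp) -> no flip
Dir SE: opp run (4,3) capped by B -> flip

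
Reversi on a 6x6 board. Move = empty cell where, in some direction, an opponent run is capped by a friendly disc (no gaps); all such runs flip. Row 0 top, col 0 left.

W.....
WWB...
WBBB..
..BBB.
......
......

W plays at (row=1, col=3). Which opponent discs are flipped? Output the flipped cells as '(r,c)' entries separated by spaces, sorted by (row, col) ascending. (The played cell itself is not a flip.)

Answer: (1,2)

Derivation:
Dir NW: first cell '.' (not opp) -> no flip
Dir N: first cell '.' (not opp) -> no flip
Dir NE: first cell '.' (not opp) -> no flip
Dir W: opp run (1,2) capped by W -> flip
Dir E: first cell '.' (not opp) -> no flip
Dir SW: opp run (2,2), next='.' -> no flip
Dir S: opp run (2,3) (3,3), next='.' -> no flip
Dir SE: first cell '.' (not opp) -> no flip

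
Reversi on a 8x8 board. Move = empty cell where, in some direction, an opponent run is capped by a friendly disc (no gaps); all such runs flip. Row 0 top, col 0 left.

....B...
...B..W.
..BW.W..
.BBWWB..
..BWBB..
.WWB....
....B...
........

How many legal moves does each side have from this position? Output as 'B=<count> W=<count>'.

Answer: B=8 W=12

Derivation:
-- B to move --
(0,5): no bracket -> illegal
(0,6): no bracket -> illegal
(0,7): no bracket -> illegal
(1,2): flips 2 -> legal
(1,4): flips 1 -> legal
(1,5): flips 1 -> legal
(1,7): no bracket -> illegal
(2,4): flips 3 -> legal
(2,6): no bracket -> illegal
(2,7): no bracket -> illegal
(3,6): no bracket -> illegal
(4,0): no bracket -> illegal
(4,1): no bracket -> illegal
(5,0): flips 2 -> legal
(5,4): flips 1 -> legal
(6,0): flips 1 -> legal
(6,1): no bracket -> illegal
(6,2): flips 1 -> legal
(6,3): no bracket -> illegal
B mobility = 8
-- W to move --
(0,2): no bracket -> illegal
(0,3): flips 1 -> legal
(0,5): no bracket -> illegal
(1,1): flips 1 -> legal
(1,2): flips 3 -> legal
(1,4): no bracket -> illegal
(1,5): no bracket -> illegal
(2,0): no bracket -> illegal
(2,1): flips 2 -> legal
(2,4): no bracket -> illegal
(2,6): no bracket -> illegal
(3,0): flips 2 -> legal
(3,6): flips 1 -> legal
(4,0): no bracket -> illegal
(4,1): flips 2 -> legal
(4,6): flips 2 -> legal
(5,4): flips 2 -> legal
(5,5): flips 3 -> legal
(5,6): flips 1 -> legal
(6,2): no bracket -> illegal
(6,3): flips 1 -> legal
(6,5): no bracket -> illegal
(7,3): no bracket -> illegal
(7,4): no bracket -> illegal
(7,5): no bracket -> illegal
W mobility = 12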